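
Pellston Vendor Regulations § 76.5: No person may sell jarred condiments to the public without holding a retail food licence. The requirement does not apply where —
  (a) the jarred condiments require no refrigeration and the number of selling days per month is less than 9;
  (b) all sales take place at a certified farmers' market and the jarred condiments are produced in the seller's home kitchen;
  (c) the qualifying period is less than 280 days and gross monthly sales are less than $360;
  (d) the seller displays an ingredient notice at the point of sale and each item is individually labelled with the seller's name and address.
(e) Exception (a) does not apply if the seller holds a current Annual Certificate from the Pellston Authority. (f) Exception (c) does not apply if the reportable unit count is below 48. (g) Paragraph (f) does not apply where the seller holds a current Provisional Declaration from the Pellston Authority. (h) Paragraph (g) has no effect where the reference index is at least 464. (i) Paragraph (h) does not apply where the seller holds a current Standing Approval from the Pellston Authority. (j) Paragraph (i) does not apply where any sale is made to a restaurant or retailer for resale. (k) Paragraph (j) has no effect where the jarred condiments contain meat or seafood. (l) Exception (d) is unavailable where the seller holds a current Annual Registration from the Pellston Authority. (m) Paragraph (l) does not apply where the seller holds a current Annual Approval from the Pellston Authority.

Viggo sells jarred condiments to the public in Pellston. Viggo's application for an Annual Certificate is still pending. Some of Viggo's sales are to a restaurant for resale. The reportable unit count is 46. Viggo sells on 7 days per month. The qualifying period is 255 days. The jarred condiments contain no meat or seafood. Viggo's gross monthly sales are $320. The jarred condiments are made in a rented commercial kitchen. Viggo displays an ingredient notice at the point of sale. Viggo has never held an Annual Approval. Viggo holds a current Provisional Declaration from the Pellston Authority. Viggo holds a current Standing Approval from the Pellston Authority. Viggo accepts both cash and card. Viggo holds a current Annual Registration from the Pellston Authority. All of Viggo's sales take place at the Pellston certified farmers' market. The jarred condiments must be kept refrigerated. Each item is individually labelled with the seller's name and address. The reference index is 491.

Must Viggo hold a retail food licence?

Exception (a) requires that the jarred condiments require no refrigeration; but the jarred condiments require refrigeration, so (a) is unavailable.
Exception (b) requires that the jarred condiments are produced in the seller's home kitchen; but the jarred condiments are made in a commercial kitchen, not a home kitchen, so (b) is unavailable.
Exception (c)'s conditions are all satisfied: the qualifying period is 255 days, less than the 280 days limit; gross monthly sales are $320, less than the $360 limit. But applying paragraphs (f)–(k): (f) operates against (c): the reportable unit count is 46, below the 48 limit. (g) applies (a current Provisional Declaration is held), but is set aside by (h): (h) operates against (g): the reference index is 491, meeting the 464 threshold. (i) is engaged (a current Standing Approval is held), but is displaced by (j): (j) operates — some sales are to a restaurant for resale. (k), which would lift (j), does not operate here — the jarred condiments contain no meat or seafood. So (c) is unavailable.
Exception (d)'s conditions are all satisfied: an ingredient notice is displayed; items are individually labelled. But: (l) operates against (d): a current Annual Registration is held. (m) is inapplicable (the Annual Approval is not current), so (l) stands. (d) is therefore removed.
Every exception is unavailable, so the rule governs.

Yes — Viggo must hold a retail food licence.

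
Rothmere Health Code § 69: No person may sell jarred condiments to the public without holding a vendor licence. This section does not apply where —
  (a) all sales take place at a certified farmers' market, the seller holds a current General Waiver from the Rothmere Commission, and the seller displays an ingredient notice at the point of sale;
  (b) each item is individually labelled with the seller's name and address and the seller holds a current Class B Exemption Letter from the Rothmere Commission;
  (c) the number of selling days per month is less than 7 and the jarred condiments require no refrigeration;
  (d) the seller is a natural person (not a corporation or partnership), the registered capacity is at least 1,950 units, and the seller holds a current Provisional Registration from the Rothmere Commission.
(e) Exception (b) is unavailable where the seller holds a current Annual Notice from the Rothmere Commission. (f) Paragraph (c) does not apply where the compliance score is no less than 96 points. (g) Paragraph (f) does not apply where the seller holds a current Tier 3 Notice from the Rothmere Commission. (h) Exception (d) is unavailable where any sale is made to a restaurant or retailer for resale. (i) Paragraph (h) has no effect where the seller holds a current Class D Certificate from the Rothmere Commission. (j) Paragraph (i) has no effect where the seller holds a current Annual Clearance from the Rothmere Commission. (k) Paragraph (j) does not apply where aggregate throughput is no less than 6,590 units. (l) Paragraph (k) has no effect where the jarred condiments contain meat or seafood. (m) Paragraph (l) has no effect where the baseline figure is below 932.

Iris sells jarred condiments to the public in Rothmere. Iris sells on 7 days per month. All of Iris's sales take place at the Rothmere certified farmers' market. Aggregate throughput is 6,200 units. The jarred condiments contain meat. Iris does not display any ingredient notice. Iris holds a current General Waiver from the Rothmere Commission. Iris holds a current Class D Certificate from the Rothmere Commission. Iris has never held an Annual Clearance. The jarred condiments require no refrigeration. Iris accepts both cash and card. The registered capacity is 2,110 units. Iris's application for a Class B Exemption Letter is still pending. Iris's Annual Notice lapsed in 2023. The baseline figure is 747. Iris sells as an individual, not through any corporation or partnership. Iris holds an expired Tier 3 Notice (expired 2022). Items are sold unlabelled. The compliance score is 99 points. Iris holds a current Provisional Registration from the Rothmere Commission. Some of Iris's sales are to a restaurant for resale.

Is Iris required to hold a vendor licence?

No — exception (d) applies; Iris is not required to hold a vendor licence.

Exception (a) fails — no ingredient notice is displayed.
Exception (b) fails — items are sold unlabelled.
Exception (c) does not apply: the number of selling days per month is 7, not less than 7.
Exception (d): the seller is a natural person; the registered capacity is 2,110 units, meeting the 1,950 units threshold; a current Provisional Registration is held — every condition holds. Considering the limiting provisions: (h) is engaged (some sales are to a restaurant for resale), but is itself disapplied by (i): (i) operates against (h): a current Class D Certificate is held. (j), which would lift (i), is not engaged — the Annual Clearance is not current. So (d) applies.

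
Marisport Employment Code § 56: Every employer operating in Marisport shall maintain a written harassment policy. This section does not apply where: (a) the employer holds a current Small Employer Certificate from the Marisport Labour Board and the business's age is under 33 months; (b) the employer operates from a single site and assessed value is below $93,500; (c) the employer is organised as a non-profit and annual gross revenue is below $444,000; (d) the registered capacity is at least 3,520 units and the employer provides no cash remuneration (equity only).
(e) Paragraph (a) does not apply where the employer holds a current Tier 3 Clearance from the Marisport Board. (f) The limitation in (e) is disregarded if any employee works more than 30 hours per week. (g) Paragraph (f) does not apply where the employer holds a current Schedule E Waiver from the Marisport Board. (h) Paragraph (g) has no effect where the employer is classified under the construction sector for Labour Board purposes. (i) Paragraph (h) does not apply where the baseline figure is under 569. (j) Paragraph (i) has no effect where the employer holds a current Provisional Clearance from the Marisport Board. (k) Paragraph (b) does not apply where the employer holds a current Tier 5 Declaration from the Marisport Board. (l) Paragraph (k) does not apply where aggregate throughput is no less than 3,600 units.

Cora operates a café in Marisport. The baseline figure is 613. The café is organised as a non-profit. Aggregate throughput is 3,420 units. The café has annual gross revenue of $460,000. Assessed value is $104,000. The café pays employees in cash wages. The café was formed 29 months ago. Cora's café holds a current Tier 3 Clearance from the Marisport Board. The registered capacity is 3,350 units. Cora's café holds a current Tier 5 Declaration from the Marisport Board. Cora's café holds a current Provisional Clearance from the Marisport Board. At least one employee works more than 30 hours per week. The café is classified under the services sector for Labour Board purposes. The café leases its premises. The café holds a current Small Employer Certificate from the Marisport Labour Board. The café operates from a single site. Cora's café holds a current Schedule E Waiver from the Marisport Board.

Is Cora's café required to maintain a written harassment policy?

All of (a)'s requirements are met (a current Small Employer Certificate is held; the business's age is 29 months, under the 33 months limit). Turning to paragraphs (e)–(j): (e) operates — a current Tier 3 Clearance is held. (f) applies (at least one employee exceeds 30 hours/week), but yields to (g): (g) operates against (f): a current Schedule E Waiver is held. (h) is not engaged (the café is classified under the services sector), so (g) stands. So (a) is unavailable.
Exception (b) fails — assessed value is $104,000, not below $93,500.
Exception (c) fails — annual gross revenue is $460,000, not below $444,000.
Exception (d) fails — the registered capacity is 3,350 units, short of 3,520 units.
Every exception is unavailable, so the rule governs.

Yes — Cora's café must maintain a written harassment policy.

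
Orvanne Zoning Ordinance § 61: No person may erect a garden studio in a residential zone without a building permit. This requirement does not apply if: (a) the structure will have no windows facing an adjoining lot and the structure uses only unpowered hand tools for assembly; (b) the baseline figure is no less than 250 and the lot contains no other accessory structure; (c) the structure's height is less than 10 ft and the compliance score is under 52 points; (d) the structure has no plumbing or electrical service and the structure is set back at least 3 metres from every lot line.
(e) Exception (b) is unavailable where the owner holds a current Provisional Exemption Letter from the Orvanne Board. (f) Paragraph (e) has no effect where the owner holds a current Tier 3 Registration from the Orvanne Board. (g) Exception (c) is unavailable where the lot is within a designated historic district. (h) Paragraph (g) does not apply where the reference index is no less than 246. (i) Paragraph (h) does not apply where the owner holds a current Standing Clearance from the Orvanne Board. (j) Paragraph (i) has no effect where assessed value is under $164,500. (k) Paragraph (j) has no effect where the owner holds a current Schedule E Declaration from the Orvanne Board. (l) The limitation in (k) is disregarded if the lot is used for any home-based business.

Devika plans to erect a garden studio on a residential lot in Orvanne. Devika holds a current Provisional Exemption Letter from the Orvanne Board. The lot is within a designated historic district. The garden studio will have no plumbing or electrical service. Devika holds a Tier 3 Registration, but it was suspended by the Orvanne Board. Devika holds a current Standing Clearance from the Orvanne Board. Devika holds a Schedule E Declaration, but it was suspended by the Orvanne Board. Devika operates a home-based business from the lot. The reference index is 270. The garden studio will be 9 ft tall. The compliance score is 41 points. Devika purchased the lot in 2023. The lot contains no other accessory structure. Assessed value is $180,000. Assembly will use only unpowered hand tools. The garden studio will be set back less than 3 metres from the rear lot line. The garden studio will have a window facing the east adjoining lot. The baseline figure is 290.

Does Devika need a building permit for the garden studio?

Exception (a) fails — a window faces an adjoining lot.
All of (b)'s requirements are met (the baseline figure is 290, meeting the 250 threshold; the lot has no other accessory structure). But: (e) operates — a current Provisional Exemption Letter is held. (f), which would lift (e), is not triggered — the Tier 3 Registration is not current. Exception (b) does not apply.
Exception (c): the structure's height is 9 ft, less than the 10 ft limit; the compliance score is 41 points, under the 52 points limit — every condition holds. But: (g) operates against (c): the lot is in a historic district. (h) is triggered (the reference index is 270, meeting the 246 threshold), but is displaced by (i): (i) operates against (h): a current Standing Clearance is held. (j), which would lift (i), does not operate here — assessed value is $180,000, not under $164,500. So (c) is unavailable.
Exception (d) does not apply: the rear setback is under 3 m.
No exception applies. The general rule governs.

Yes — Devika must obtain a building permit.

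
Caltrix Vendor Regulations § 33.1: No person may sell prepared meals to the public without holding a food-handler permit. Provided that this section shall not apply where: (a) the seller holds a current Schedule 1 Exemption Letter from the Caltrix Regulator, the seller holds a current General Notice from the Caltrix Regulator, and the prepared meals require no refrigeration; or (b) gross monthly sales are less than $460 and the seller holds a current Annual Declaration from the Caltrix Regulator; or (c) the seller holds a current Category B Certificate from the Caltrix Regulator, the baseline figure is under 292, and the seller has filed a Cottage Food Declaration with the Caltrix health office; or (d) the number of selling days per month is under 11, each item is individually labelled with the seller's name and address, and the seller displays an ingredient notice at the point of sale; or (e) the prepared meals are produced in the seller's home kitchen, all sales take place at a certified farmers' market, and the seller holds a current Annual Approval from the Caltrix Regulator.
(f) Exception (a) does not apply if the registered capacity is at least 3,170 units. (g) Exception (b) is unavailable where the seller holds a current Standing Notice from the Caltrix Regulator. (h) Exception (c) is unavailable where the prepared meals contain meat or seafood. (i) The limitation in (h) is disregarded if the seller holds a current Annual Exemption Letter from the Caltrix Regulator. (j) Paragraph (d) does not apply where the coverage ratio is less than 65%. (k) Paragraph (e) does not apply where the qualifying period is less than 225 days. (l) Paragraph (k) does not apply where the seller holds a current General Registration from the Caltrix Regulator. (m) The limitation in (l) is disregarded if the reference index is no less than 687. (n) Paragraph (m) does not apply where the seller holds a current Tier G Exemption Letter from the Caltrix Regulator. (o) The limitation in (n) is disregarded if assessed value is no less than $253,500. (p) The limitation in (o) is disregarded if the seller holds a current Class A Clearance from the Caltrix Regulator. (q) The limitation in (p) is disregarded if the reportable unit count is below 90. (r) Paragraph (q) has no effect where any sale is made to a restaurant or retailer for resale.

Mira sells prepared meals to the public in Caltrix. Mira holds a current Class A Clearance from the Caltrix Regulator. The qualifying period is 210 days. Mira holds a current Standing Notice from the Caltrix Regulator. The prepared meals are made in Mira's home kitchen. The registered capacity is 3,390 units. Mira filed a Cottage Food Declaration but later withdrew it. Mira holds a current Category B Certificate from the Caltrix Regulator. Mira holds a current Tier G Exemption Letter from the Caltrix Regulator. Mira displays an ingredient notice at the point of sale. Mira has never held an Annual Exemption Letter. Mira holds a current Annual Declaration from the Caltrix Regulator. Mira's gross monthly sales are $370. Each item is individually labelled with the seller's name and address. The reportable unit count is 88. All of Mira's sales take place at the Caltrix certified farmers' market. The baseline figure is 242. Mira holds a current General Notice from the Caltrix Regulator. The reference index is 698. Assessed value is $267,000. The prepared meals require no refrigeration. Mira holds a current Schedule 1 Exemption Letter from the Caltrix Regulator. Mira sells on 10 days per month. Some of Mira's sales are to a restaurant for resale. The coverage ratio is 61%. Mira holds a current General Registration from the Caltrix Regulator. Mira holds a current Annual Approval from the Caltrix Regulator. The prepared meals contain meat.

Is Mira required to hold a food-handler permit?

Exception (a)'s conditions are all satisfied: a current Schedule 1 Exemption Letter is held; a current General Notice is held; the prepared meals are shelf-stable. But: (f) operates against (a): the registered capacity is 3,390 units, meeting the 3,170 units threshold. So (a) is unavailable.
Exception (b)'s conditions are all satisfied: gross monthly sales are $370, less than the $460 limit; a current Annual Declaration is held. But: (g) operates against (b): a current Standing Notice is held. (b) is therefore removed.
Exception (c) fails — the Cottage Food Declaration was withdrawn.
Exception (d): the number of selling days per month is 10, under the 11 limit; items are individually labelled; an ingredient notice is displayed — every condition holds. However, paragraph (j) must be considered: (j) operates against (d): the coverage ratio is 61%, less than the 65% limit. Exception (d) does not apply.
Exception (e) is satisfied on its face — the prepared meals are home-kitchen produced; all sales are at a certified farmers' market; a current Annual Approval is held. As to paragraphs (k)–(r): (k) would limit (e) — the qualifying period is 210 days, less than the 225 days limit — but (l) sets (k) aside: (l) operates — a current General Registration is held. (m) would limit (l) — the reference index is 698, meeting the 687 threshold — but (n) sets (m) aside: (n) operates against (m): a current Tier G Exemption Letter is held. (o) would limit (n) — assessed value is $267,000, meeting the $253,500 threshold — but (p) sets (o) aside: (p) is triggered — a current Class A Clearance is held. (q) would limit (p) — the reportable unit count is 88, below the 90 limit — but (r) sets (q) aside: (r) applies — some sales are to a restaurant for resale. Exception (e) stands.

No — exception (e) applies; Mira is not required to hold a food-handler permit.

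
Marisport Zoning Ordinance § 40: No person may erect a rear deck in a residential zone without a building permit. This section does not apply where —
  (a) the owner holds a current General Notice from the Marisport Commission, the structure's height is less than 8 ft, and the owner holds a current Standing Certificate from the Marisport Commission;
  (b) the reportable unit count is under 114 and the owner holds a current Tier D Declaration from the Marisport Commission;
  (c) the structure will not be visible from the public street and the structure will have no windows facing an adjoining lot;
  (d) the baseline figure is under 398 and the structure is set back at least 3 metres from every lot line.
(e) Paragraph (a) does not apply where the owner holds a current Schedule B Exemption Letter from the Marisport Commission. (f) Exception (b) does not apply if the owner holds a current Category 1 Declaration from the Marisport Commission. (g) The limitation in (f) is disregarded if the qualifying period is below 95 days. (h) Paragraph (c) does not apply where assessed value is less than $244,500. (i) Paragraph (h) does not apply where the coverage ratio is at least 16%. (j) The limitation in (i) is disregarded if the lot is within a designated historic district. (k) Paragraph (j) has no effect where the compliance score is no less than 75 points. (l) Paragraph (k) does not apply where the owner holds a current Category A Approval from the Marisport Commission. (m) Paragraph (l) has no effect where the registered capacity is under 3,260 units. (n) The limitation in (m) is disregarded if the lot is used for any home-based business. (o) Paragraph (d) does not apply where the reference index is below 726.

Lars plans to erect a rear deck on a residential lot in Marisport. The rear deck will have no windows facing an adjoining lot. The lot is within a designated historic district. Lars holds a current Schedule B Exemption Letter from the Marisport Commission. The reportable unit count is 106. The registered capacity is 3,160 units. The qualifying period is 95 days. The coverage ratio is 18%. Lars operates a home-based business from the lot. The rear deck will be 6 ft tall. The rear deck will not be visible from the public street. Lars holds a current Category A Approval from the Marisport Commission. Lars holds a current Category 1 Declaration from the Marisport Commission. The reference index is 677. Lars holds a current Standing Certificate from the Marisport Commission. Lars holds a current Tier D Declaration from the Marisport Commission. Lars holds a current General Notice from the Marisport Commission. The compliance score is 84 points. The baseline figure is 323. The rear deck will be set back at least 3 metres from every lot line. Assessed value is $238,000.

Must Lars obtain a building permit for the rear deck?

Yes — Lars must obtain a building permit.

Exception (a)'s conditions are all satisfied: a current General Notice is held; the structure's height is 6 ft, less than the 8 ft limit; a current Standing Certificate is held. However, paragraph (e) must be considered: (e) operates — a current Schedule B Exemption Letter is held. (a) is therefore removed.
Exception (b): the reportable unit count is 106, under the 114 limit; a current Tier D Declaration is held — every condition holds. Turning to paragraphs (f)–(g): (f) operates against (b): a current Category 1 Declaration is held. (g) does not operate here (the qualifying period is 95 days, not below 95 days), so (f) stands. Exception (b) does not apply.
Exception (c) is satisfied on its face — the structure will not be visible from the street; no windows face an adjoining lot. Turning to paragraphs (h)–(n): (h) applies — assessed value is $238,000, less than the $244,500 limit. (i) would limit (h) — the coverage ratio is 18%, meeting the 16% threshold — but (j) sets (i) aside: (j) operates — the lot is in a historic district. (k) would limit (j) — the compliance score is 84 points, meeting the 75 points threshold — but (l) sets (k) aside: (l) is engaged — a current Category A Approval is held. (m) would limit (l) — the registered capacity is 3,160 units, under the 3,260 units limit — but (n) sets (m) aside: (n) is triggered — a home-based business operates on the lot. (c) is therefore removed.
Exception (d) is satisfied on its face — the baseline figure is 323, under the 398 limit; the setback is at least 3 m on every side. Turning to paragraph (o): (o) is triggered — the reference index is 677, below the 726 limit. So (d) is unavailable.
Every exception is unavailable, so the rule governs.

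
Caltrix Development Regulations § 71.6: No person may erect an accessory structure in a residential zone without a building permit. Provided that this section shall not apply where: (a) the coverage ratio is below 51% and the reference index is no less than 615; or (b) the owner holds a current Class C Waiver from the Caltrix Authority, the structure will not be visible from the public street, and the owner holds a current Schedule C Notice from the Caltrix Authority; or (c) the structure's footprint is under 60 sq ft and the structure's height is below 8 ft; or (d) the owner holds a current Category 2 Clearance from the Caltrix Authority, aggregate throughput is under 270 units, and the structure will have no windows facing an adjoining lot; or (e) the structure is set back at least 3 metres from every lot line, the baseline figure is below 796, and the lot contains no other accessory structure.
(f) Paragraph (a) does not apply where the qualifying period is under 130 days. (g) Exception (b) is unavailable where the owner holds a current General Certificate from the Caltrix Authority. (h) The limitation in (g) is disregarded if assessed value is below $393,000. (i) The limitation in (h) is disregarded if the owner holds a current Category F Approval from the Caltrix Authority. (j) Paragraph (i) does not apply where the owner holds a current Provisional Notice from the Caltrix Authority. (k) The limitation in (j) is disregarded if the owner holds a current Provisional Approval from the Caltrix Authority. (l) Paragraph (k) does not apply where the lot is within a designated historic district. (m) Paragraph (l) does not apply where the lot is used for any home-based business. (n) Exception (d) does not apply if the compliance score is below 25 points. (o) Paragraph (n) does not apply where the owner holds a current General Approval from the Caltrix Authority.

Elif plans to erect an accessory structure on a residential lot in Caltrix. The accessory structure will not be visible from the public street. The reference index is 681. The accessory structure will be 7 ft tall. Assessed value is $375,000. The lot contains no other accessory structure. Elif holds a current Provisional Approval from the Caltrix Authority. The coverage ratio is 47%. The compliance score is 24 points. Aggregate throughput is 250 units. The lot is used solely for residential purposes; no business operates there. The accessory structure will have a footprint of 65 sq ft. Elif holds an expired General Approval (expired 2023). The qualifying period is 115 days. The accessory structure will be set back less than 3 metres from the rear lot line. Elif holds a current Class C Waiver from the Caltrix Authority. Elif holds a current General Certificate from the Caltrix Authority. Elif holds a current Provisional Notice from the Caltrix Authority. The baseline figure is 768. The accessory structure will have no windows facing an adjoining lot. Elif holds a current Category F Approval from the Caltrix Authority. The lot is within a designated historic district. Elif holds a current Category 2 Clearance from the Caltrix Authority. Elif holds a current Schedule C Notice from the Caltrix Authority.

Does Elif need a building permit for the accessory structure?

No — exception (b) applies; Elif does not need a building permit.

Exception (a): the coverage ratio is 47%, below the 51% limit; the reference index is 681, meeting the 615 threshold — every condition holds. But: (f) operates against (a): the qualifying period is 115 days, under the 130 days limit. So (a) is unavailable.
Exception (b) is satisfied on its face — a current Class C Waiver is held; the structure will not be visible from the street; a current Schedule C Notice is held. As to paragraphs (g)–(m): (g) would limit (b) — a current General Certificate is held — but (h) sets (g) aside: (h) operates — assessed value is $375,000, below the $393,000 limit. (i) would limit (h) — a current Category F Approval is held — but (j) sets (i) aside: (j) operates — a current Provisional Notice is held. (k) would limit (j) — a current Provisional Approval is held — but (l) sets (k) aside: (l) applies — the lot is in a historic district. (m) is inapplicable (the lot is solely residential), so (l) stands. Exception (b) stands.
Exception (c) requires that the structure's footprint is under 60 sq ft; but the structure's footprint is 65 sq ft, not under 60 sq ft, so (c) is unavailable.
All of (d)'s requirements are met (a current Category 2 Clearance is held; aggregate throughput is 250 units, under the 270 units limit; no windows face an adjoining lot). However, paragraphs (n)–(o) must be considered: (n) operates — the compliance score is 24 points, below the 25 points limit. (o), which would lift (n), is inapplicable — no current General Approval is held. Exception (d) does not apply.
Exception (e) requires that the structure is set back at least 3 metres from every lot line; but the rear setback is under 3 m, so (e) is unavailable.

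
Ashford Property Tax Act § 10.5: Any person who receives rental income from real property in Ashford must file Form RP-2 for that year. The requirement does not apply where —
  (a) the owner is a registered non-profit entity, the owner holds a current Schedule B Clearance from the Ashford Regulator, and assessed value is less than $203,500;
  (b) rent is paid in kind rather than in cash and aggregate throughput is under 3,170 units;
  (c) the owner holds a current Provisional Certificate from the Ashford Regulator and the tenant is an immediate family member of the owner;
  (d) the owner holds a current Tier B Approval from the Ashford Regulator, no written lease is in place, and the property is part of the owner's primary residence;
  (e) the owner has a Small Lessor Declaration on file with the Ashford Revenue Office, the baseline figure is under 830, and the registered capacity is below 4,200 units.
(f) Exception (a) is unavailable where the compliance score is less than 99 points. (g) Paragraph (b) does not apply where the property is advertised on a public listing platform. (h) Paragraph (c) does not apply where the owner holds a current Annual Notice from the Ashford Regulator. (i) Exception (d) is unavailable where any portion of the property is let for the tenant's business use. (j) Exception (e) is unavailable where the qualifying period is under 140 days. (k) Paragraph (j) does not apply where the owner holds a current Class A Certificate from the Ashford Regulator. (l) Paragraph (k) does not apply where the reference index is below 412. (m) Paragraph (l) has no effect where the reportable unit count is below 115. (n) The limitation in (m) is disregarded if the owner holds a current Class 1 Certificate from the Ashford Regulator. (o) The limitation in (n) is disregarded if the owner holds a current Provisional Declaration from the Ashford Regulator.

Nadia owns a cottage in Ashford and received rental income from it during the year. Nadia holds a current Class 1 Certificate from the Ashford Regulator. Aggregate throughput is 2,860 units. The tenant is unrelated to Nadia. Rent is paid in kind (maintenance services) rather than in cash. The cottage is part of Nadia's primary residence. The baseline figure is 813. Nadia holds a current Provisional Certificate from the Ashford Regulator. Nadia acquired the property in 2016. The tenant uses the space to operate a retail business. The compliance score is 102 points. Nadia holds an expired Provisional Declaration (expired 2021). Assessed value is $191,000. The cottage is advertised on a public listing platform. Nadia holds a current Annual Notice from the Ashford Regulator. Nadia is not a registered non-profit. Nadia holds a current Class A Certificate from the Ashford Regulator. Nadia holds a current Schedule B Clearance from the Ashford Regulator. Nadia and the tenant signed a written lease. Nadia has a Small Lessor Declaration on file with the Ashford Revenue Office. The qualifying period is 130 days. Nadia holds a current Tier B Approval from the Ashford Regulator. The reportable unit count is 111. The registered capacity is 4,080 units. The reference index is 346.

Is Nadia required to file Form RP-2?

Exception (a) does not apply: Nadia is not a registered non-profit.
Exception (b) is satisfied on its face — rent is paid in kind; aggregate throughput is 2,860 units, under the 3,170 units limit. However, paragraph (g) must be considered: (g) operates — the property is publicly advertised. (b) is therefore removed.
Exception (c) fails — the tenant is unrelated to the owner.
Exception (d) fails — a written lease is in place.
Exception (e): a Small Lessor Declaration is on file; the baseline figure is 813, under the 830 limit; the registered capacity is 4,080 units, below the 4,200 units limit — every condition holds. But: (j) operates against (e): the qualifying period is 130 days, under the 140 days limit. (k) would limit (j) — a current Class A Certificate is held — but (l) sets (k) aside: (l) operates — the reference index is 346, below the 412 limit. (m) would limit (l) — the reportable unit count is 111, below the 115 limit — but (n) sets (m) aside: (n) operates — a current Class 1 Certificate is held. (o), which would lift (n), is inapplicable — there is no Provisional Declaration in force. So (e) is unavailable.
Every exception is unavailable, so the rule governs.

Yes — Nadia must file Form RP-2.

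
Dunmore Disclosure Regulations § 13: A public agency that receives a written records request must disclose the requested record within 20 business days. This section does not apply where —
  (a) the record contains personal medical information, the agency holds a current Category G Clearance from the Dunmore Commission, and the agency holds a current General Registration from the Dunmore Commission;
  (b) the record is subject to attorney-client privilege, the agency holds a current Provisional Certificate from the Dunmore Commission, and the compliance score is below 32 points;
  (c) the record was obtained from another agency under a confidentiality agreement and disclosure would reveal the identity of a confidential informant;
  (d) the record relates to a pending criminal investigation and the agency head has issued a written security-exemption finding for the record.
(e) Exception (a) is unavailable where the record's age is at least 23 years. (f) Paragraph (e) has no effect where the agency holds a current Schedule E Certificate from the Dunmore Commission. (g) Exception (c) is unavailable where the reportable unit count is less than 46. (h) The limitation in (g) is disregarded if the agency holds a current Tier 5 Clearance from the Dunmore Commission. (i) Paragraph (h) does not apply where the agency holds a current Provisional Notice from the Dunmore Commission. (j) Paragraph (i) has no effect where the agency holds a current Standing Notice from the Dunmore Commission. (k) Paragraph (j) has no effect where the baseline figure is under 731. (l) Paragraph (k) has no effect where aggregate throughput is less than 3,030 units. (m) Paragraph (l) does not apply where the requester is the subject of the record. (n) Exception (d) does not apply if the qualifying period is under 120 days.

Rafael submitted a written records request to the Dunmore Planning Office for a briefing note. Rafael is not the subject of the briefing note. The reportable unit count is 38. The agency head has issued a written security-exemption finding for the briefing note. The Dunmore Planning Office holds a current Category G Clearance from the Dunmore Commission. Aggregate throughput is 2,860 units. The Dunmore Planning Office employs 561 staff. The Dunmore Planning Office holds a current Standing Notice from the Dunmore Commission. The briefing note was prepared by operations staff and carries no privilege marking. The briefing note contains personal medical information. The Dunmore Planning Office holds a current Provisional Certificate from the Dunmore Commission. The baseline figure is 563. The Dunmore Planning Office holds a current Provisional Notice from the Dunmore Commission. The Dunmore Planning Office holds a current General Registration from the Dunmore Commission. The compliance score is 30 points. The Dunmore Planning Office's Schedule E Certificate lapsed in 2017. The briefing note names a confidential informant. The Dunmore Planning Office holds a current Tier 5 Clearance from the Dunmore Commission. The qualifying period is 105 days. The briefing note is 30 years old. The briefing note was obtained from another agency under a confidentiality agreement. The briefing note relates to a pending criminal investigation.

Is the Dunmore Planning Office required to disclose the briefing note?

No — exception (c) applies; the Dunmore Planning Office is not required to disclose the briefing note.

All of (a)'s requirements are met (the briefing note contains personal medical information; a current Category G Clearance is held; a current General Registration is held). Turning to paragraphs (e)–(f): (e) operates against (a): the record's age is 30 years, meeting the 23 years threshold. (f) is not engaged (no current Schedule E Certificate is held), so (e) stands. Exception (a) does not apply.
Exception (b) fails — the briefing note carries no privilege marking.
Exception (c) is satisfied on its face — the briefing note was obtained under a confidentiality agreement; the briefing note names a confidential informant. Considering the limiting provisions: (g) is engaged (the reportable unit count is 38, less than the 46 limit), but is set aside by (h): (h) operates against (g): a current Tier 5 Clearance is held. (i) would limit (h) — a current Provisional Notice is held — but (j) sets (i) aside: (j) is engaged — a current Standing Notice is held. (k) would limit (j) — the baseline figure is 563, under the 731 limit — but (l) sets (k) aside: (l) operates — aggregate throughput is 2,860 units, less than the 3,030 units limit. (m), which would lift (l), is inapplicable — Rafael is not the subject of the briefing note. Exception (c) stands.
Exception (d)'s conditions are all satisfied: the briefing note relates to a pending investigation; a written security-exemption finding has been issued. However, paragraph (n) must be considered: (n) is triggered — the qualifying period is 105 days, under the 120 days limit. Exception (d) does not apply.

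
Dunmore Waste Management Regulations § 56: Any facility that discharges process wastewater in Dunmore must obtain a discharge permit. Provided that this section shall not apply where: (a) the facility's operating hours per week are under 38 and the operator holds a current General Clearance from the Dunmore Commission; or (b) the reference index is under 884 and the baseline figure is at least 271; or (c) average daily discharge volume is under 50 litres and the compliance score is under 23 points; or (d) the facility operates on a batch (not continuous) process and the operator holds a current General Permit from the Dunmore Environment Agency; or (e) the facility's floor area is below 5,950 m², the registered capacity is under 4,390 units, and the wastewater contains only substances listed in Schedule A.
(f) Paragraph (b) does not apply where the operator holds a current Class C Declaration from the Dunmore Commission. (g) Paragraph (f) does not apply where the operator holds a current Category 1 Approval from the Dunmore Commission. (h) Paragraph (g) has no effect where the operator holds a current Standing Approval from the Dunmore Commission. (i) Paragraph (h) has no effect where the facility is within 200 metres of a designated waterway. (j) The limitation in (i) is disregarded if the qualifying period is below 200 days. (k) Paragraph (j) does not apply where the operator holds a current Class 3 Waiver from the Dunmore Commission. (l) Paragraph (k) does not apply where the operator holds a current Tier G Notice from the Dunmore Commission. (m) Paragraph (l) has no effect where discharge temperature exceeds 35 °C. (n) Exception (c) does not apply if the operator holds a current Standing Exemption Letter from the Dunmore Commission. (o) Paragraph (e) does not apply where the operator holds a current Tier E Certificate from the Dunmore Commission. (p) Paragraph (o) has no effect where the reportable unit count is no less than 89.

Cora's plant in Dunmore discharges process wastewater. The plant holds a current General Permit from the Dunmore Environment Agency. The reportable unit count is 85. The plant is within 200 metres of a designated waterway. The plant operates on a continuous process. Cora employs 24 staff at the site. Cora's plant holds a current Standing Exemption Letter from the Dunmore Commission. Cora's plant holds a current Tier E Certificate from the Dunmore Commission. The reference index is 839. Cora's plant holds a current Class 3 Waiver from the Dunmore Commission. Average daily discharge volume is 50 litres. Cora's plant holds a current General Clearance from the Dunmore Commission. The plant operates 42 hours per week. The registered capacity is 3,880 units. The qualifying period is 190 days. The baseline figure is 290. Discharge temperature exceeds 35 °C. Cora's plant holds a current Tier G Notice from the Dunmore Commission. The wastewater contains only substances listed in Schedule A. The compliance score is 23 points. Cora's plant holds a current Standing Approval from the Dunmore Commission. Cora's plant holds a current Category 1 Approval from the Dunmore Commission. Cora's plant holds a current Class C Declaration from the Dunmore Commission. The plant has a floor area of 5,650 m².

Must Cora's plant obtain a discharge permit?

Exception (a) requires that the facility's operating hours per week are under 38; but the facility's operating hours per week are 42, not under 38, so (a) is unavailable.
Exception (b): the reference index is 839, under the 884 limit; the baseline figure is 290, meeting the 271 threshold — every condition holds. Considering the limiting provisions: (f) operates (a current Class C Declaration is held), but is itself disapplied by (g): (g) operates — a current Category 1 Approval is held. (h) is engaged (a current Standing Approval is held), but yields to (i): (i) operates — the plant is within 200 m of a designated waterway. (j) is engaged (the qualifying period is 190 days, below the 200 days limit), but yields to (k): (k) is triggered — a current Class 3 Waiver is held. (l) would limit (k) — a current Tier G Notice is held — but (m) sets (l) aside: (m) is engaged — discharge temperature exceeds 35 °C. (b) remains available.
Exception (c) does not apply: average daily discharge volume is 50 litres, not under 50 litres.
Exception (d) does not apply: the facility operates on a continuous process.
Exception (e): the facility's floor area is 5,650 m², below the 5,950 m² limit; the registered capacity is 3,880 units, under the 4,390 units limit; the wastewater is Schedule-A-only — every condition holds. However, paragraphs (o)–(p) must be considered: (o) is engaged — a current Tier E Certificate is held. (p), which would lift (o), is inapplicable — the reportable unit count is 85, short of 89. (e) is therefore removed.

No — exception (b) applies; Cora's plant is not required to obtain a discharge permit.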